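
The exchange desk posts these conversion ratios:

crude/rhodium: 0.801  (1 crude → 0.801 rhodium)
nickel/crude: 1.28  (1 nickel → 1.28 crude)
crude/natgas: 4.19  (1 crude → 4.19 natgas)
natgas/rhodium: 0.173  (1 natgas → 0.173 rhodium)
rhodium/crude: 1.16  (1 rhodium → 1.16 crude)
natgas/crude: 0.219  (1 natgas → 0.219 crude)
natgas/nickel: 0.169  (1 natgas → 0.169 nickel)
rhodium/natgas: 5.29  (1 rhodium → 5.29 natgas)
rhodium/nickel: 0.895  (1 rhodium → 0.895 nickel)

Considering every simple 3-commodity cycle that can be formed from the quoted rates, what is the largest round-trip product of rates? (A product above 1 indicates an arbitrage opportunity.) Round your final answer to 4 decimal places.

0.9280

natgas→crude→rhodium→natgas: 0.219 × 0.801 × 5.29 = 0.92797
crude→rhodium→nickel→crude: 0.801 × 0.895 × 1.28 = 0.91763
natgas→nickel→crude→natgas: 0.169 × 1.28 × 4.19 = 0.90638
natgas→rhodium→crude→natgas: 0.173 × 1.16 × 4.19 = 0.84085
Maximum is natgas→crude→rhodium→natgas at 0.9280; no arbitrage — every cycle loses value.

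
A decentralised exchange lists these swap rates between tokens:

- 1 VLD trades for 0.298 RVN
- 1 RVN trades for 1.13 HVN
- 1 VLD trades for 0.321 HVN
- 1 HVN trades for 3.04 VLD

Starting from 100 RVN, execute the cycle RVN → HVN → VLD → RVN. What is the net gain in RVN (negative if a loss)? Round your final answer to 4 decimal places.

100 RVN × 1.13 = 113 HVN
113 HVN × 3.04 = 343.52 VLD
343.52 VLD × 0.298 = 102.36896 RVN
Net change: 102.36896 − 100 = 2.36896 RVN

2.3690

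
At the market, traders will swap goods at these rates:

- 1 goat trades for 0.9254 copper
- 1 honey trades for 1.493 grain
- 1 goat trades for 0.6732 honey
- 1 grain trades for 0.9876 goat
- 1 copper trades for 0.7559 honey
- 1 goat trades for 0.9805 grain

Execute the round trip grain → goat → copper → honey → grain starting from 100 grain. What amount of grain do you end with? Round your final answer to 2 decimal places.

103.14

100 grain × 0.9876 = 98.76 goat
98.76 goat × 0.9254 = 91.392504 copper
91.392504 copper × 0.7559 = 69.0835937736 honey
69.0835937736 honey × 1.493 = 103.1418055039848 grain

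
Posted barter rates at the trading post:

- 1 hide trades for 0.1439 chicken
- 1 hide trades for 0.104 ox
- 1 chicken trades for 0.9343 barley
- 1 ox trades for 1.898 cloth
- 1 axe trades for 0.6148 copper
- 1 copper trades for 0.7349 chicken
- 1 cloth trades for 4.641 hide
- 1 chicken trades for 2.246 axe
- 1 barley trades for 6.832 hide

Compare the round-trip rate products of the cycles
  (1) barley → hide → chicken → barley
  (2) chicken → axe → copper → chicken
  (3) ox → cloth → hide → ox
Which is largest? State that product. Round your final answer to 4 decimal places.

(1) 6.832 × 0.1439 × 0.9343 = 0.91853
(2) 2.246 × 0.6148 × 0.7349 = 1.01478
(3) 1.898 × 4.641 × 0.104 = 0.91610
Highest is cycle (2) at 1.0148 (>1, arbitrage).

1.0148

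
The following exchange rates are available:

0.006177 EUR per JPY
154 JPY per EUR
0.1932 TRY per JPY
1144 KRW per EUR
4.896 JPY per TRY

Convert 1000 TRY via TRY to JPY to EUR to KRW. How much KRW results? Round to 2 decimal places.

34597.53

1000 TRY × 4.896 = 4896 JPY
4896 JPY × 0.006177 = 30.242592 EUR
30.242592 EUR × 1144 = 34597.525248 KRW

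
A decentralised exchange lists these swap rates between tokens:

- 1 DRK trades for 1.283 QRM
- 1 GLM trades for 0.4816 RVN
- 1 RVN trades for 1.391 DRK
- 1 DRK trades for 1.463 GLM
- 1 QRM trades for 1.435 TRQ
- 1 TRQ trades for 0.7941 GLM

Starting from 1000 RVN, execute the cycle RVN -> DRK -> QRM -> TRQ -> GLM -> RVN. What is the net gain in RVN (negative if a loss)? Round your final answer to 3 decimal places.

1000 RVN × 1.391 = 1391 DRK
1391 DRK × 1.283 = 1784.653 QRM
1784.653 QRM × 1.435 = 2560.977055 TRQ
2560.977055 TRQ × 0.7941 = 2033.6718793755 GLM
2033.6718793755 GLM × 0.4816 = 979.4163771072408 RVN
Net change: 979.4163771072408 − 1000 = -20.5836228927592 RVN

-20.584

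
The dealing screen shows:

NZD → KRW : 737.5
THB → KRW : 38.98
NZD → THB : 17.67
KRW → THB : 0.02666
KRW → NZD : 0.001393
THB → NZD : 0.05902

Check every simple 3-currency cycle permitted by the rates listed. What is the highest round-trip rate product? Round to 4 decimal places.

THB→NZD→KRW→THB: 0.05902 × 737.5 × 0.02666 = 1.16044
THB→KRW→NZD→THB: 38.98 × 0.001393 × 17.67 = 0.95947
Maximum is THB→NZD→KRW→THB at 1.1604; arbitrage exists.

1.1604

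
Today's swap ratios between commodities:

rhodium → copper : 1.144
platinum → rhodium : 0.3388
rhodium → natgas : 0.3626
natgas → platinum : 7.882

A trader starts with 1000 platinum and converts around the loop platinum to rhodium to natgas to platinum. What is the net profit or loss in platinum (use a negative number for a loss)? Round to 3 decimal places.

1000 platinum × 0.3388 = 338.8 rhodium
338.8 rhodium × 0.3626 = 122.84888 natgas
122.84888 natgas × 7.882 = 968.29487216 platinum
Net change: 968.29487216 − 1000 = -31.70512784 platinum

-31.705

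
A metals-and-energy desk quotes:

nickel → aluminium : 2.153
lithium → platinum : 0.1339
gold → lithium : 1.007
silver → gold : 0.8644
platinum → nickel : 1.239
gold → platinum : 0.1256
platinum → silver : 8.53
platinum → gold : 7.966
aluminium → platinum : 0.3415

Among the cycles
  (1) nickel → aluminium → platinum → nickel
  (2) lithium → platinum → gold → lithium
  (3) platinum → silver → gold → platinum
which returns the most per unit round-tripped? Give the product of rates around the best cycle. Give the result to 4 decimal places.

(1) 2.153 × 0.3415 × 1.239 = 0.91097
(2) 0.1339 × 7.966 × 1.007 = 1.07411
(3) 8.53 × 0.8644 × 0.1256 = 0.92609
Highest is cycle (2) at 1.0741 (>1, arbitrage).

1.0741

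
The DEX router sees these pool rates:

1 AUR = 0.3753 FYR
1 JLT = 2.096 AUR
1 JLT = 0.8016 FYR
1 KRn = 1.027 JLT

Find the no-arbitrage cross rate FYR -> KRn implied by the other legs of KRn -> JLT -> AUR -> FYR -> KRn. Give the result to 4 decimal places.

1.2378

Known legs of the cycle: 1.027 × 2.096 × 0.3753 = 0.8078677776
For no arbitrage the full-cycle product must be 1, so the missing rate is 1 / 0.8078677776 ≈ 1.237826.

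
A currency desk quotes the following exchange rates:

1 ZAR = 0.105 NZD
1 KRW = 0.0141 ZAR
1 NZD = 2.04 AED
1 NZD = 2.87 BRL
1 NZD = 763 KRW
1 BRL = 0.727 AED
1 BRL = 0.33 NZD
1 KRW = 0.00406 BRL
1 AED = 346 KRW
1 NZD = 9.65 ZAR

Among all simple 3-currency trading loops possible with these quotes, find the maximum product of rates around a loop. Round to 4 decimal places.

1.1296

ZAR→NZD→KRW→ZAR: 0.105 × 763 × 0.0141 = 1.12962
KRW→BRL→NZD→KRW: 0.00406 × 0.33 × 763 = 1.02227
KRW→BRL→AED→KRW: 0.00406 × 0.727 × 346 = 1.02126
Maximum is ZAR→NZD→KRW→ZAR at 1.1296; arbitrage exists.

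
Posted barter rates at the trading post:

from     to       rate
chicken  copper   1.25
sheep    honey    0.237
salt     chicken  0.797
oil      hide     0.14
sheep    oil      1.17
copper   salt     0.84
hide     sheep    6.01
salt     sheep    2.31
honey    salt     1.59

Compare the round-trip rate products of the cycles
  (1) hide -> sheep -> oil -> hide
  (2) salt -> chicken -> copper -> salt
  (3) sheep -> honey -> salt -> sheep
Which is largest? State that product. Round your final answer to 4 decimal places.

0.9844

(1) 6.01 × 1.17 × 0.14 = 0.98444
(2) 0.797 × 1.25 × 0.84 = 0.83685
(3) 0.237 × 1.59 × 2.31 = 0.87048
Highest is cycle (1) at 0.9844 (≤1, no arbitrage).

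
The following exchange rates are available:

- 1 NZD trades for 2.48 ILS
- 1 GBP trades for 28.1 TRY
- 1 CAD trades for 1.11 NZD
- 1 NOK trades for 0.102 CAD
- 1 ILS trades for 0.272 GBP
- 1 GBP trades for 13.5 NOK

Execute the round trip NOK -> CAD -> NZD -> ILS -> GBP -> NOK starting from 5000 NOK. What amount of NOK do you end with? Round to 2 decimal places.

5000 NOK × 0.102 = 510 CAD
510 CAD × 1.11 = 566.1 NZD
566.1 NZD × 2.48 = 1403.928 ILS
1403.928 ILS × 0.272 = 381.868416 GBP
381.868416 GBP × 13.5 = 5155.223616 NOK

5155.22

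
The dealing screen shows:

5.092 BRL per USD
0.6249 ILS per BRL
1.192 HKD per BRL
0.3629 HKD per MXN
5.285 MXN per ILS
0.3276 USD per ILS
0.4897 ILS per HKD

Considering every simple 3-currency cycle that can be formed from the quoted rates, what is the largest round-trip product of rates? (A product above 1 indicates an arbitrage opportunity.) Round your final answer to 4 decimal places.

1.0424

BRL→ILS→USD→BRL: 0.6249 × 0.3276 × 5.092 = 1.04242
HKD→ILS→MXN→HKD: 0.4897 × 5.285 × 0.3629 = 0.93921
Maximum is BRL→ILS→USD→BRL at 1.0424; arbitrage exists.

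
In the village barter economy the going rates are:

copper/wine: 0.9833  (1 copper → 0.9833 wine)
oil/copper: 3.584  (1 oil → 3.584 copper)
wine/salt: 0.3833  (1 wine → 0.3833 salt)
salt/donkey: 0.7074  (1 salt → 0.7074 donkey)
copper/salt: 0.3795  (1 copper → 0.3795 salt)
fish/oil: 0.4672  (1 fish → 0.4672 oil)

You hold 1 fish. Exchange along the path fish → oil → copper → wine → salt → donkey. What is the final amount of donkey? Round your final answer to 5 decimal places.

1 fish × 0.4672 = 0.4672 oil
0.4672 oil × 3.584 = 1.6744448 copper
1.6744448 copper × 0.9833 = 1.64648157184 wine
1.64648157184 wine × 0.3833 = 0.631096386486272 salt
0.631096386486272 salt × 0.7074 = 0.4464375838003888128 donkey

0.44644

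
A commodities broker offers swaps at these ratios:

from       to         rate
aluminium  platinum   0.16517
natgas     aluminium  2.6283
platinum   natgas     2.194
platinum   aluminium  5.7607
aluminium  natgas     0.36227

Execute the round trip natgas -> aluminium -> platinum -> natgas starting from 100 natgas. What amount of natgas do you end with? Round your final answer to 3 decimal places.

100 natgas × 2.6283 = 262.83 aluminium
262.83 aluminium × 0.16517 = 43.4116311 platinum
43.4116311 platinum × 2.194 = 95.2451186334 natgas

95.245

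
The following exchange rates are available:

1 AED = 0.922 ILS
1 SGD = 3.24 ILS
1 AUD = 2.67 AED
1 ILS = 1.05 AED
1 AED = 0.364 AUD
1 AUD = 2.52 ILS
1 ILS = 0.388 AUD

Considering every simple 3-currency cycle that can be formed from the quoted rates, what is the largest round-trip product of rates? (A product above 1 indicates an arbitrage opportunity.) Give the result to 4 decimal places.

ILS→AED→AUD→ILS: 1.05 × 0.364 × 2.52 = 0.96314
ILS→AUD→AED→ILS: 0.388 × 2.67 × 0.922 = 0.95516
Maximum is ILS→AED→AUD→ILS at 0.9631; no arbitrage — every cycle loses value.

0.9631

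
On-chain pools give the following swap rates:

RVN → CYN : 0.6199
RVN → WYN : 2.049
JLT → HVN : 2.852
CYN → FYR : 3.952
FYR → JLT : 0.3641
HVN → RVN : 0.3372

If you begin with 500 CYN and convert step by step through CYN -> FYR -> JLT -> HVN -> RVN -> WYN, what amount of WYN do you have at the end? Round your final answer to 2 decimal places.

1417.71

500 CYN × 3.952 = 1976 FYR
1976 FYR × 0.3641 = 719.4616 JLT
719.4616 JLT × 2.852 = 2051.9044832 HVN
2051.9044832 HVN × 0.3372 = 691.90219173504 RVN
691.90219173504 RVN × 2.049 = 1417.70759086509696 WYN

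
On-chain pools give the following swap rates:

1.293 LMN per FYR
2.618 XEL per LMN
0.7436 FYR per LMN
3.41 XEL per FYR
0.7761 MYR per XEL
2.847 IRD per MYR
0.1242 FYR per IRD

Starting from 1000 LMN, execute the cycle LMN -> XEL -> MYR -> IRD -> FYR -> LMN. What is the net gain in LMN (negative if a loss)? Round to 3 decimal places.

1000 LMN × 2.618 = 2618 XEL
2618 XEL × 0.7761 = 2031.8298 MYR
2031.8298 MYR × 2.847 = 5784.6194406 IRD
5784.6194406 IRD × 0.1242 = 718.44973452252 FYR
718.44973452252 FYR × 1.293 = 928.95550673761836 LMN
Net change: 928.95550673761836 − 1000 = -71.04449326238164 LMN

-71.044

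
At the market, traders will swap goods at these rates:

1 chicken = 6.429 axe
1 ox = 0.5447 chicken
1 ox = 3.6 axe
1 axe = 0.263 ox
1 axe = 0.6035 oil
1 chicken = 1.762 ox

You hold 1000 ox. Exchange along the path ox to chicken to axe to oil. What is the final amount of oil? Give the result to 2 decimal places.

1000 ox × 0.5447 = 544.7 chicken
544.7 chicken × 6.429 = 3501.8763 axe
3501.8763 axe × 0.6035 = 2113.38234705 oil

2113.38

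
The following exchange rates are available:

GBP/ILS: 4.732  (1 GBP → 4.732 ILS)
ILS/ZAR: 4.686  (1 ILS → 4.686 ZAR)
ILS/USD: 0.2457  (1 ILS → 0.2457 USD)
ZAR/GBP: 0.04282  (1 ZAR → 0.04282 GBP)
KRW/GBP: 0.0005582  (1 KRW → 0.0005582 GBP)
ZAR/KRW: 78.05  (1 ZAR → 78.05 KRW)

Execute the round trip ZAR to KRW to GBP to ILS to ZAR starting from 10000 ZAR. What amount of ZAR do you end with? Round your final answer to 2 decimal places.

10000 ZAR × 78.05 = 780500 KRW
780500 KRW × 0.0005582 = 435.6751 GBP
435.6751 GBP × 4.732 = 2061.6145732 ILS
2061.6145732 ILS × 4.686 = 9660.7258900152 ZAR

9660.73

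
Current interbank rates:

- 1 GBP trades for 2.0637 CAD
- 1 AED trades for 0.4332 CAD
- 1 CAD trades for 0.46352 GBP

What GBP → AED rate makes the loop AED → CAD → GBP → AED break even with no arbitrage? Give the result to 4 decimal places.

Known legs of the cycle: 0.4332 × 0.46352 = 0.200796864
For no arbitrage the full-cycle product must be 1, so the missing rate is 1 / 0.200796864 ≈ 4.980157.

4.9802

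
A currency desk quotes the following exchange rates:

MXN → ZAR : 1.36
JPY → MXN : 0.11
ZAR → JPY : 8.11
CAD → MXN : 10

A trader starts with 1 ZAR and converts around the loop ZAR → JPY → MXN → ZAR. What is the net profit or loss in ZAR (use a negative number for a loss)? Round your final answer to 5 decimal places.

0.21326

1 ZAR × 8.11 = 8.11 JPY
8.11 JPY × 0.11 = 0.8921 MXN
0.8921 MXN × 1.36 = 1.213256 ZAR
Net change: 1.213256 − 1 = 0.213256 ZAR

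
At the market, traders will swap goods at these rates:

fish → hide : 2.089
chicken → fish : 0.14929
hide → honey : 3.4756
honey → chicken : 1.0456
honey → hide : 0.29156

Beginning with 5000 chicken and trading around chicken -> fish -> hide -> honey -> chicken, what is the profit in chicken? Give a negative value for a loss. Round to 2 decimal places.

5000 chicken × 0.14929 = 746.45 fish
746.45 fish × 2.089 = 1559.33405 hide
1559.33405 hide × 3.4756 = 5419.62142418 honey
5419.62142418 honey × 1.0456 = 5666.756161122608 chicken
Net change: 5666.756161122608 − 5000 = 666.756161122608 chicken

666.76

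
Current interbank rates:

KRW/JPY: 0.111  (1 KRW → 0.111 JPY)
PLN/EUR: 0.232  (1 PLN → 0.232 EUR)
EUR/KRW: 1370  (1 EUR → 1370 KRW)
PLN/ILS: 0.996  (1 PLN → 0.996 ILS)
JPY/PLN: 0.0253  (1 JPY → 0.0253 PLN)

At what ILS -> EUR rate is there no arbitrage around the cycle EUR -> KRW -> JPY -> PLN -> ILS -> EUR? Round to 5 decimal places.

0.26096

Known legs of the cycle: 1370 × 0.111 × 0.0253 × 0.996 = 3.831981516
For no arbitrage the full-cycle product must be 1, so the missing rate is 1 / 3.831981516 ≈ 0.2609616.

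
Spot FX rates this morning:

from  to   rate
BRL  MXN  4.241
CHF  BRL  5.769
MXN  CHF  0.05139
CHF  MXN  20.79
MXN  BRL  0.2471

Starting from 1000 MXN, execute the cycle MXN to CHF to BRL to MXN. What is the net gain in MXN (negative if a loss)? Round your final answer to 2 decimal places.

1000 MXN × 0.05139 = 51.39 CHF
51.39 CHF × 5.769 = 296.46891 BRL
296.46891 BRL × 4.241 = 1257.32464731 MXN
Net change: 1257.32464731 − 1000 = 257.32464731 MXN

257.32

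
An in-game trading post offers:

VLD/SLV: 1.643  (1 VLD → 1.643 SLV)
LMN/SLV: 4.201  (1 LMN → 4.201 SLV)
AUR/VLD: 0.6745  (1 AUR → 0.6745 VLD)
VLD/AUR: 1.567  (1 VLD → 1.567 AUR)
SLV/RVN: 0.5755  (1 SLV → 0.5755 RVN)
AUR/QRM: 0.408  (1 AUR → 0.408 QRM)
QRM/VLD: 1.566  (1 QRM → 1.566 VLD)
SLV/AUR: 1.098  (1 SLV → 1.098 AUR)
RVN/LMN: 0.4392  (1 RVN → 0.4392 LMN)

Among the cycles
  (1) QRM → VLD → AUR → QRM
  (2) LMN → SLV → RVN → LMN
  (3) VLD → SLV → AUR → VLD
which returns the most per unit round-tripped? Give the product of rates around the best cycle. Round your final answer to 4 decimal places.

(1) 1.566 × 1.567 × 0.408 = 1.00120
(2) 4.201 × 0.5755 × 0.4392 = 1.06184
(3) 1.643 × 1.098 × 0.6745 = 1.21681
Highest is cycle (3) at 1.2168 (>1, arbitrage).

1.2168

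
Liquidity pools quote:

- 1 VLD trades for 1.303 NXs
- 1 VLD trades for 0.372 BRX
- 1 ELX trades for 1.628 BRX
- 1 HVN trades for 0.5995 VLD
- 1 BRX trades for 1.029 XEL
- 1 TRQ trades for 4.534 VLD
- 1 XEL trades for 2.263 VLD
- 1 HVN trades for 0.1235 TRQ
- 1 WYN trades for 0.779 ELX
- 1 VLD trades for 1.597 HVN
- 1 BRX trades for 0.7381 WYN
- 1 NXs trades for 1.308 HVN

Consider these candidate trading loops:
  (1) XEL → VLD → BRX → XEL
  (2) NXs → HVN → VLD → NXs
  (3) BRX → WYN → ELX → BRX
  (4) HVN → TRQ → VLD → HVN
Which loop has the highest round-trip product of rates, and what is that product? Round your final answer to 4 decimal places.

(1) 2.263 × 0.372 × 1.029 = 0.86625
(2) 1.308 × 0.5995 × 1.303 = 1.02174
(3) 0.7381 × 0.779 × 1.628 = 0.93607
(4) 0.1235 × 4.534 × 1.597 = 0.89424
Highest is cycle (2) at 1.0217 (>1, arbitrage).

1.0217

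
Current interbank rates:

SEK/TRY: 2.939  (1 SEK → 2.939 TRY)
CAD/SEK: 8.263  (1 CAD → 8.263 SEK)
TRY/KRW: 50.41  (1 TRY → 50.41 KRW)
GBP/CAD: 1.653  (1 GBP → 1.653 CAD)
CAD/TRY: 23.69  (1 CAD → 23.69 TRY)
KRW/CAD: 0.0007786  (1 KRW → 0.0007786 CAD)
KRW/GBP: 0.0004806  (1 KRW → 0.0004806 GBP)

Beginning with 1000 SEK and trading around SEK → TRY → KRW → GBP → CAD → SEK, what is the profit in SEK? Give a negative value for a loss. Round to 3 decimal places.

1000 SEK × 2.939 = 2939 TRY
2939 TRY × 50.41 = 148154.99 KRW
148154.99 KRW × 0.0004806 = 71.203288194 GBP
71.203288194 GBP × 1.653 = 117.699035384682 CAD
117.699035384682 CAD × 8.263 = 972.547129383627366 SEK
Net change: 972.547129383627366 − 1000 = -27.452870616372634 SEK

-27.453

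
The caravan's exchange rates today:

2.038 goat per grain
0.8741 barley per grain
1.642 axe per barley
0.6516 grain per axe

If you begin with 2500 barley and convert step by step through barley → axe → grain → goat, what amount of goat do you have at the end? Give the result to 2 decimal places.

5451.28

2500 barley × 1.642 = 4105 axe
4105 axe × 0.6516 = 2674.818 grain
2674.818 grain × 2.038 = 5451.279084 goat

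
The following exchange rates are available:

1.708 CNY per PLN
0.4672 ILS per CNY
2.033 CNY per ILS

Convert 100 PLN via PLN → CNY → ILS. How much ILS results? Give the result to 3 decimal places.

100 PLN × 1.708 = 170.8 CNY
170.8 CNY × 0.4672 = 79.79776 ILS

79.798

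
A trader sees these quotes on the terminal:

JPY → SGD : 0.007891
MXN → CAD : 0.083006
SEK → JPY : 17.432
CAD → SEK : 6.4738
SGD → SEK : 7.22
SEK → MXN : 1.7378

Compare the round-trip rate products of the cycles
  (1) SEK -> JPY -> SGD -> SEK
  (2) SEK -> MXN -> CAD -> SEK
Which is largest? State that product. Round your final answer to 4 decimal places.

0.9932

(1) 17.432 × 0.007891 × 7.22 = 0.99315
(2) 1.7378 × 0.083006 × 6.4738 = 0.93383
Highest is cycle (1) at 0.9932 (≤1, no arbitrage).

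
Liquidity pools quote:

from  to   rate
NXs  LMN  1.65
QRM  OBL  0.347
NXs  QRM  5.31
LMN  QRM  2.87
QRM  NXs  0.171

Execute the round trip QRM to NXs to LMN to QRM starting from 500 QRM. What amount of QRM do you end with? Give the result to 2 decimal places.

404.89

500 QRM × 0.171 = 85.5 NXs
85.5 NXs × 1.65 = 141.075 LMN
141.075 LMN × 2.87 = 404.88525 QRM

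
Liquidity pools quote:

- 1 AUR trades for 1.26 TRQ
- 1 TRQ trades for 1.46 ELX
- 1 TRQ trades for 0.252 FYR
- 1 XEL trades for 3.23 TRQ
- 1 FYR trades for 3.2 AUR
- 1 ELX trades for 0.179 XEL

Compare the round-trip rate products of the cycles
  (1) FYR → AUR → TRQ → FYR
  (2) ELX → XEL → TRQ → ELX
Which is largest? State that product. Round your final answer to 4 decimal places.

1.0161

(1) 3.2 × 1.26 × 0.252 = 1.01606
(2) 0.179 × 3.23 × 1.46 = 0.84413
Highest is cycle (1) at 1.0161 (>1, arbitrage).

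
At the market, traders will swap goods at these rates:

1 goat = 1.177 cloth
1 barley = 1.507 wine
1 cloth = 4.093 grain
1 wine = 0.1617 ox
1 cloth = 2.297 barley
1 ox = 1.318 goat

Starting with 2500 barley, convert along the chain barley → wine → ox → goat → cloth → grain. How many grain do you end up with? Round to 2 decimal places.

3868.09

2500 barley × 1.507 = 3767.5 wine
3767.5 wine × 0.1617 = 609.20475 ox
609.20475 ox × 1.318 = 802.9318605 goat
802.9318605 goat × 1.177 = 945.0507998085 cloth
945.0507998085 cloth × 4.093 = 3868.0929236161905 grain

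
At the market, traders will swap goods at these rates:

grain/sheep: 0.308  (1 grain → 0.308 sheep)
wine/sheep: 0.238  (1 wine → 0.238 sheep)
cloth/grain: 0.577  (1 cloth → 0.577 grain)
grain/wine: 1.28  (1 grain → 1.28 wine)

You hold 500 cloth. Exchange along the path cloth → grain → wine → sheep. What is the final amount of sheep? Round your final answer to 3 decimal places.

87.889

500 cloth × 0.577 = 288.5 grain
288.5 grain × 1.28 = 369.28 wine
369.28 wine × 0.238 = 87.88864 sheep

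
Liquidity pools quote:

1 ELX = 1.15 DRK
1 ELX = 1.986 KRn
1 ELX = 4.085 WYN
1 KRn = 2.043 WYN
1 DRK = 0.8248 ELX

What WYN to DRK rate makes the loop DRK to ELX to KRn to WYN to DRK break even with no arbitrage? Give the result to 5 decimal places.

Known legs of the cycle: 0.8248 × 1.986 × 2.043 = 3.3465418704
For no arbitrage the full-cycle product must be 1, so the missing rate is 1 / 3.3465418704 ≈ 0.2988159.

0.29882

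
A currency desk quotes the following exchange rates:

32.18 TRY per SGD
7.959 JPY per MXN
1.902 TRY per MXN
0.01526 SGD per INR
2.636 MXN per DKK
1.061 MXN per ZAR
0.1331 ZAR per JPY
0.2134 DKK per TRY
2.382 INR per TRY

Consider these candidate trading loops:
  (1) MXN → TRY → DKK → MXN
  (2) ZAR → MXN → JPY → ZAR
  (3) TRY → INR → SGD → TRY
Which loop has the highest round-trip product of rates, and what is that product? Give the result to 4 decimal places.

1.1697

(1) 1.902 × 0.2134 × 2.636 = 1.06992
(2) 1.061 × 7.959 × 0.1331 = 1.12396
(3) 2.382 × 0.01526 × 32.18 = 1.16972
Highest is cycle (3) at 1.1697 (>1, arbitrage).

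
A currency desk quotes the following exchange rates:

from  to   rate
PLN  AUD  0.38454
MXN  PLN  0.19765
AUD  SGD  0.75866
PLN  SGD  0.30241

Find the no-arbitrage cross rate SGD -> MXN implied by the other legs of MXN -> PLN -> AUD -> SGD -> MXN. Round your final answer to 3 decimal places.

Known legs of the cycle: 0.19765 × 0.38454 × 0.75866 = 0.05766144575646
For no arbitrage the full-cycle product must be 1, so the missing rate is 1 / 0.05766144575646 ≈ 17.34261.

17.343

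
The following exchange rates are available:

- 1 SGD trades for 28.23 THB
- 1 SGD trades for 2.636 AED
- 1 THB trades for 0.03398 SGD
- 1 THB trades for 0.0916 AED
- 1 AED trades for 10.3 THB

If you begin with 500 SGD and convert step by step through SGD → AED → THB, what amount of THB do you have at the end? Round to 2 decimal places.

500 SGD × 2.636 = 1318 AED
1318 AED × 10.3 = 13575.4 THB

13575.40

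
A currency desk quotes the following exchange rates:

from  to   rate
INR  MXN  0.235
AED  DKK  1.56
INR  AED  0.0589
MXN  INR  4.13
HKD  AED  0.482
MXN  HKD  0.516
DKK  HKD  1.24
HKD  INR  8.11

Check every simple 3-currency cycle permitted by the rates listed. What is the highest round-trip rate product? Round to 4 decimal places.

0.9834

MXN→HKD→INR→MXN: 0.516 × 8.11 × 0.235 = 0.98342
DKK→HKD→AED→DKK: 1.24 × 0.482 × 1.56 = 0.93238
Maximum is MXN→HKD→INR→MXN at 0.9834; no arbitrage — every cycle loses value.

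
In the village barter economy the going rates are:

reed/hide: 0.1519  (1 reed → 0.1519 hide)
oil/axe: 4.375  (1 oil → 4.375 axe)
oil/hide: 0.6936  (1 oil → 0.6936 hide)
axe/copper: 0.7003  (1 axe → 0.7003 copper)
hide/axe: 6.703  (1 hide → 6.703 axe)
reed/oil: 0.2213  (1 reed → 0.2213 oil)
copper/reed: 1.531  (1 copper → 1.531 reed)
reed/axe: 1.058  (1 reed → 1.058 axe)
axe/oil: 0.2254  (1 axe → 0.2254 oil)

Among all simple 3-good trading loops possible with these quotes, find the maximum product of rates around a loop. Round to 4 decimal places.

reed→axe→copper→reed: 1.058 × 0.7003 × 1.531 = 1.13434
oil→hide→axe→oil: 0.6936 × 6.703 × 0.2254 = 1.04793
Maximum is reed→axe→copper→reed at 1.1343; arbitrage exists.

1.1343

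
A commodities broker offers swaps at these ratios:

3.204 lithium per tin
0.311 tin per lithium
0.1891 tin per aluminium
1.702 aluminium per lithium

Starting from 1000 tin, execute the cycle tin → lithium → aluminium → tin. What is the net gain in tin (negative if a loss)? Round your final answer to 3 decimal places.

31.202

1000 tin × 3.204 = 3204 lithium
3204 lithium × 1.702 = 5453.208 aluminium
5453.208 aluminium × 0.1891 = 1031.2016328 tin
Net change: 1031.2016328 − 1000 = 31.2016328 tin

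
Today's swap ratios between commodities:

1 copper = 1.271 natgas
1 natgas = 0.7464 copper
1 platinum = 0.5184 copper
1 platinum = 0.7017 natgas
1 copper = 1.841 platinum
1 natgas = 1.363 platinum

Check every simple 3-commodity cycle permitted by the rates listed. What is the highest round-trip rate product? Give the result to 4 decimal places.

copper→platinum→natgas→copper: 1.841 × 0.7017 × 0.7464 = 0.96422
copper→natgas→platinum→copper: 1.271 × 1.363 × 0.5184 = 0.89806
Maximum is copper→platinum→natgas→copper at 0.9642; no arbitrage — every cycle loses value.

0.9642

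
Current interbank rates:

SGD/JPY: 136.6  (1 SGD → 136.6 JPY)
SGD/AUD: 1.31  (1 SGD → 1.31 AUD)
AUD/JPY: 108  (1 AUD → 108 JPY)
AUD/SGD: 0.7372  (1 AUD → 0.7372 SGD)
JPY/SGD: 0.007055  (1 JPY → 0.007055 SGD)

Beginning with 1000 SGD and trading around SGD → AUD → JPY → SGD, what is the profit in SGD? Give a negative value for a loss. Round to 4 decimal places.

1000 SGD × 1.31 = 1310 AUD
1310 AUD × 108 = 141480 JPY
141480 JPY × 0.007055 = 998.1414 SGD
Net change: 998.1414 − 1000 = -1.8586 SGD

-1.8586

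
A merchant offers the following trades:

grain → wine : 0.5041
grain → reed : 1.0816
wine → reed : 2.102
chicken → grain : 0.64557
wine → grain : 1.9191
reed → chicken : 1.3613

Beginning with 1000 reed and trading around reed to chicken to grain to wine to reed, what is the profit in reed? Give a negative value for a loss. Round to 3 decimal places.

1000 reed × 1.3613 = 1361.3 chicken
1361.3 chicken × 0.64557 = 878.814441 grain
878.814441 grain × 0.5041 = 443.0103597081 wine
443.0103597081 wine × 2.102 = 931.2077761064262 reed
Net change: 931.2077761064262 − 1000 = -68.7922238935738 reed

-68.792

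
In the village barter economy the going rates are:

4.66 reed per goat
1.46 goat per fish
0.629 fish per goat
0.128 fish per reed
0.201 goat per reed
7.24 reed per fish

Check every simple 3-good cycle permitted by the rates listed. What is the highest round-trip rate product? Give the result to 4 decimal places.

0.9153

fish→reed→goat→fish: 7.24 × 0.201 × 0.629 = 0.91535
fish→goat→reed→fish: 1.46 × 4.66 × 0.128 = 0.87086
Maximum is fish→reed→goat→fish at 0.9153; no arbitrage — every cycle loses value.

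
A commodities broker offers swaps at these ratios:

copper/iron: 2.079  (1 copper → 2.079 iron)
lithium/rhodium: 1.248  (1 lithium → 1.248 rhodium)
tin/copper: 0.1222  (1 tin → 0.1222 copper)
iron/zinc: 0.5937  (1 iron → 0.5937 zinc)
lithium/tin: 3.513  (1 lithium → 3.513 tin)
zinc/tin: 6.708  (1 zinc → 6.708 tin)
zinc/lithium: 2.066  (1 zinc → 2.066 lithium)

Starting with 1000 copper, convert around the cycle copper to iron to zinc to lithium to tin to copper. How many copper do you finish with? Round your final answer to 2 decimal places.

1000 copper × 2.079 = 2079 iron
2079 iron × 0.5937 = 1234.3023 zinc
1234.3023 zinc × 2.066 = 2550.0685518 lithium
2550.0685518 lithium × 3.513 = 8958.3908224734 tin
8958.3908224734 tin × 0.1222 = 1094.71535850624948 copper

1094.72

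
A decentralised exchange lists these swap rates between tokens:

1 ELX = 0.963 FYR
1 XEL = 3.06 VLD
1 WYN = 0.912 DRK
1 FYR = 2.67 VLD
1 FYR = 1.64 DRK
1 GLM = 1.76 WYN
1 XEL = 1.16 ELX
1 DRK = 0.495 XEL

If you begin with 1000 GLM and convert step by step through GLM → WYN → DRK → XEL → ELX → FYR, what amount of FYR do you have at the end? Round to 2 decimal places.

887.56

1000 GLM × 1.76 = 1760 WYN
1760 WYN × 0.912 = 1605.12 DRK
1605.12 DRK × 0.495 = 794.5344 XEL
794.5344 XEL × 1.16 = 921.659904 ELX
921.659904 ELX × 0.963 = 887.558487552 FYR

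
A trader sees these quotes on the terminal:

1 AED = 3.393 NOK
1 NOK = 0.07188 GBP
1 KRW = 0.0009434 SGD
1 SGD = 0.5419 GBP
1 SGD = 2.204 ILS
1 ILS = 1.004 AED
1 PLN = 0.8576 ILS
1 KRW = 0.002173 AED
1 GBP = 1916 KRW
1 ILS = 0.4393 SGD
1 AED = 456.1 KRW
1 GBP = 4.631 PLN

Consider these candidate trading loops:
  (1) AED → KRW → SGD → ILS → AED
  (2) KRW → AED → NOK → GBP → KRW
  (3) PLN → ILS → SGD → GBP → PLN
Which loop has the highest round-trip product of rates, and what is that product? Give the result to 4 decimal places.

1.0154

(1) 456.1 × 0.0009434 × 2.204 × 1.004 = 0.95214
(2) 0.002173 × 3.393 × 0.07188 × 1916 = 1.01542
(3) 0.8576 × 0.4393 × 0.5419 × 4.631 = 0.94545
Highest is cycle (2) at 1.0154 (>1, arbitrage).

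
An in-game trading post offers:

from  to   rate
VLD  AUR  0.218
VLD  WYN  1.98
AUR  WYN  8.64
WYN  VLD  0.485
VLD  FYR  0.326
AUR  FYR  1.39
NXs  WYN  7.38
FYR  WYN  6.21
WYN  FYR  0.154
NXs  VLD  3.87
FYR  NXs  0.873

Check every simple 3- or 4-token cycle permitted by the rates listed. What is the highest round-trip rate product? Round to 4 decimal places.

VLD→FYR→NXs→VLD: 0.326 × 0.873 × 3.87 = 1.10139
VLD→WYN→FYR→NXs→VLD: 1.98 × 0.154 × 0.873 × 3.87 = 1.03018
VLD→AUR→FYR→NXs→VLD: 0.218 × 1.39 × 0.873 × 3.87 = 1.02376
VLD→FYR→NXs→WYN→VLD: 0.326 × 0.873 × 7.38 × 0.485 = 1.01866
FYR→NXs→WYN→FYR: 0.873 × 7.38 × 0.154 = 0.99218
VLD→FYR→WYN→VLD: 0.326 × 6.21 × 0.485 = 0.98186
VLD→AUR→WYN→VLD: 0.218 × 8.64 × 0.485 = 0.91351
VLD→AUR→FYR→WYN→VLD: 0.218 × 1.39 × 6.21 × 0.485 = 0.91265
Maximum is VLD→FYR→NXs→VLD at 1.1014; arbitrage exists.

1.1014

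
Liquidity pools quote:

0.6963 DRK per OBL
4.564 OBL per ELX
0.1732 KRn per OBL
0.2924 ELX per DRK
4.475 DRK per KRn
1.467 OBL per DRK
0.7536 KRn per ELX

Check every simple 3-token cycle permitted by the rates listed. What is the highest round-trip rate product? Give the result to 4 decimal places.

DRK→OBL→KRn→DRK: 1.467 × 0.1732 × 4.475 = 1.13703
DRK→ELX→KRn→DRK: 0.2924 × 0.7536 × 4.475 = 0.98608
DRK→ELX→OBL→DRK: 0.2924 × 4.564 × 0.6963 = 0.92922
Maximum is DRK→OBL→KRn→DRK at 1.1370; arbitrage exists.

1.1370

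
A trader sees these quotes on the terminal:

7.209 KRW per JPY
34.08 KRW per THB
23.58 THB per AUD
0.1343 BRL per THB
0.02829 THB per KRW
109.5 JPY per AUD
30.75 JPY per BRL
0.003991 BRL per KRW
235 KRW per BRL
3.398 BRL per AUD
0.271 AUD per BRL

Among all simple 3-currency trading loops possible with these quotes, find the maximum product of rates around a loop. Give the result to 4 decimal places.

BRL→KRW→THB→BRL: 235 × 0.02829 × 0.1343 = 0.89285
BRL→JPY→KRW→BRL: 30.75 × 7.209 × 0.003991 = 0.88471
BRL→AUD→THB→BRL: 0.271 × 23.58 × 0.1343 = 0.85820
Maximum is BRL→KRW→THB→BRL at 0.8928; no arbitrage — every cycle loses value.

0.8928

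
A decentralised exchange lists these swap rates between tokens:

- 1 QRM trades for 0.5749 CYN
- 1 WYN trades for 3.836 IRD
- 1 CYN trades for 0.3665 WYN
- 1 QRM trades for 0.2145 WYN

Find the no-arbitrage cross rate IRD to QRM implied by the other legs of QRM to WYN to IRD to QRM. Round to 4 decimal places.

Known legs of the cycle: 0.2145 × 3.836 = 0.822822
For no arbitrage the full-cycle product must be 1, so the missing rate is 1 / 0.822822 ≈ 1.215330.

1.2153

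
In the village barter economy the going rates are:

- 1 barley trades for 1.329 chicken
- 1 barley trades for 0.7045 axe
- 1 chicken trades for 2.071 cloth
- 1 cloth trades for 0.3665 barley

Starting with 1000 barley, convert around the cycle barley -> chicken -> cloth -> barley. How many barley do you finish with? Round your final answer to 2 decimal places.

1008.74

1000 barley × 1.329 = 1329 chicken
1329 chicken × 2.071 = 2752.359 cloth
2752.359 cloth × 0.3665 = 1008.7395735 barley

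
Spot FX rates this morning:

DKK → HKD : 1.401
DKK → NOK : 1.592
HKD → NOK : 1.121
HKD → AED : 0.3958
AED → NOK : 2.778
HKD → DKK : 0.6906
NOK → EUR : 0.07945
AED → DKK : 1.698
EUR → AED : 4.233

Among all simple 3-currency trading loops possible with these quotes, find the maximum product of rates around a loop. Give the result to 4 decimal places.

0.9416

HKD→AED→DKK→HKD: 0.3958 × 1.698 × 1.401 = 0.94157
EUR→AED→NOK→EUR: 4.233 × 2.778 × 0.07945 = 0.93427
Maximum is HKD→AED→DKK→HKD at 0.9416; no arbitrage — every cycle loses value.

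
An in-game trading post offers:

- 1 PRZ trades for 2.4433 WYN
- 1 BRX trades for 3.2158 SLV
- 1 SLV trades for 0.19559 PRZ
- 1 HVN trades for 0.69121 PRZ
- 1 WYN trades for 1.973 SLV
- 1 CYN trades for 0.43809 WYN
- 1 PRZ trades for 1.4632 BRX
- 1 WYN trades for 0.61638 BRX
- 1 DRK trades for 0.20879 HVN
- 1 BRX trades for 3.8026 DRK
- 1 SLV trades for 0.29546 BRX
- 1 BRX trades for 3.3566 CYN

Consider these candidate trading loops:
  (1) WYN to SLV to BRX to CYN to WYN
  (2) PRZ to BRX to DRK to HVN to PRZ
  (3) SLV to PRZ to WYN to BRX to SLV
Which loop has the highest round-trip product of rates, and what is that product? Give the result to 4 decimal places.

(1) 1.973 × 0.29546 × 3.3566 × 0.43809 = 0.85721
(2) 1.4632 × 3.8026 × 0.20879 × 0.69121 = 0.80298
(3) 0.19559 × 2.4433 × 0.61638 × 3.2158 = 0.94724
Highest is cycle (3) at 0.9472 (≤1, no arbitrage).

0.9472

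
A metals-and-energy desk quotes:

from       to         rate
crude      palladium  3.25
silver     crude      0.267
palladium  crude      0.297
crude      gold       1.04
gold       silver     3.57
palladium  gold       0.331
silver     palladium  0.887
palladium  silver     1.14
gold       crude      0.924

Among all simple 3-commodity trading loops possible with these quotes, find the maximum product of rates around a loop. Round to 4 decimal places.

1.0481

palladium→gold→silver→palladium: 0.331 × 3.57 × 0.887 = 1.04814
palladium→gold→crude→palladium: 0.331 × 0.924 × 3.25 = 0.99399
crude→gold→silver→crude: 1.04 × 3.57 × 0.267 = 0.99132
palladium→silver→crude→palladium: 1.14 × 0.267 × 3.25 = 0.98924
Maximum is palladium→gold→silver→palladium at 1.0481; arbitrage exists.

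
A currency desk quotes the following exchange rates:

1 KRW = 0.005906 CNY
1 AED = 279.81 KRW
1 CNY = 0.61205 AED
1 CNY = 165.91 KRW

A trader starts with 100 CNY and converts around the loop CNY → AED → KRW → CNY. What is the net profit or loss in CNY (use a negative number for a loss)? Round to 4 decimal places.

100 CNY × 0.61205 = 61.205 AED
61.205 AED × 279.81 = 17125.77105 KRW
17125.77105 KRW × 0.005906 = 101.1448038213 CNY
Net change: 101.1448038213 − 100 = 1.1448038213 CNY

1.1448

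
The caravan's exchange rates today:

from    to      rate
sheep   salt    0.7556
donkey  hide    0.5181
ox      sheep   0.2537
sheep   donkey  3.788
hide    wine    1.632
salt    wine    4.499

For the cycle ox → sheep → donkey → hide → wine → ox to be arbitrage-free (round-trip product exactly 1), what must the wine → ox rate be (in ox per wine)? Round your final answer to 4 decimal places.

Known legs of the cycle: 0.2537 × 3.788 × 0.5181 × 1.632 = 0.81257636161152
For no arbitrage the full-cycle product must be 1, so the missing rate is 1 / 0.81257636161152 ≈ 1.230654.

1.2307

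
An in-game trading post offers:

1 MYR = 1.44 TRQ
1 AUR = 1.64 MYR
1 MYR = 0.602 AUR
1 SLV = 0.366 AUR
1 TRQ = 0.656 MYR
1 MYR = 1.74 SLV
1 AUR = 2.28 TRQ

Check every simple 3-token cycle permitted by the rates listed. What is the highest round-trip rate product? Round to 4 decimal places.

MYR→SLV→AUR→MYR: 1.74 × 0.366 × 1.64 = 1.04442
MYR→AUR→TRQ→MYR: 0.602 × 2.28 × 0.656 = 0.90040
Maximum is MYR→SLV→AUR→MYR at 1.0444; arbitrage exists.

1.0444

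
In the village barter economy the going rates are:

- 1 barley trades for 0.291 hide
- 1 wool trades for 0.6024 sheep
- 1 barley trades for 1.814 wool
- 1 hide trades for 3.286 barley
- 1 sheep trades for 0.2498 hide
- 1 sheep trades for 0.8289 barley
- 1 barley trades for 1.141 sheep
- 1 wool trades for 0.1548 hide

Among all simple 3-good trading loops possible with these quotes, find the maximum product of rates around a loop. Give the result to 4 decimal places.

hide→barley→sheep→hide: 3.286 × 1.141 × 0.2498 = 0.93658
wool→hide→barley→wool: 0.1548 × 3.286 × 1.814 = 0.92273
wool→sheep→barley→wool: 0.6024 × 0.8289 × 1.814 = 0.90578
Maximum is hide→barley→sheep→hide at 0.9366; no arbitrage — every cycle loses value.

0.9366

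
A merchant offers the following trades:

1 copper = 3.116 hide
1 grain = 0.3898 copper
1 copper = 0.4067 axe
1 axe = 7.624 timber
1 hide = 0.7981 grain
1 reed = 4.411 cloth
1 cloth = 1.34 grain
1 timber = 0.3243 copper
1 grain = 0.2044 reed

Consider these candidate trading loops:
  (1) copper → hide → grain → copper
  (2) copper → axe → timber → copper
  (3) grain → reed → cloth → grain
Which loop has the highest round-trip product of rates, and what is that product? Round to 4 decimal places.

1.2082

(1) 3.116 × 0.7981 × 0.3898 = 0.96939
(2) 0.4067 × 7.624 × 0.3243 = 1.00555
(3) 0.2044 × 4.411 × 1.34 = 1.20816
Highest is cycle (3) at 1.2082 (>1, arbitrage).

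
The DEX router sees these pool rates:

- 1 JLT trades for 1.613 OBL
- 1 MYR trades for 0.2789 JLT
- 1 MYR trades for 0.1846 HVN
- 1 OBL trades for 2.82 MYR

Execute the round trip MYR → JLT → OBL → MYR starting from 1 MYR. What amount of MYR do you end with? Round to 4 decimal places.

1 MYR × 0.2789 = 0.2789 JLT
0.2789 JLT × 1.613 = 0.4498657 OBL
0.4498657 OBL × 2.82 = 1.268621274 MYR

1.2686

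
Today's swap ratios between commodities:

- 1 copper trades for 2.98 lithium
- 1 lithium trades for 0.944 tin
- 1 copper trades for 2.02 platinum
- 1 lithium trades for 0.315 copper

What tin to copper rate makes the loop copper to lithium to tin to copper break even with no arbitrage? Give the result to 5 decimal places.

0.35548

Known legs of the cycle: 2.98 × 0.944 = 2.81312
For no arbitrage the full-cycle product must be 1, so the missing rate is 1 / 2.81312 ≈ 0.3554772.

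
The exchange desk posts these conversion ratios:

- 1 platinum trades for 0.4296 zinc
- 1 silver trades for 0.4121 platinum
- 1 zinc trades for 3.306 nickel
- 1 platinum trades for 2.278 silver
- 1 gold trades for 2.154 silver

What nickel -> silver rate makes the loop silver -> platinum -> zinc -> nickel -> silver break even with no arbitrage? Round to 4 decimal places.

Known legs of the cycle: 0.4121 × 0.4296 × 3.306 = 0.58528815696
For no arbitrage the full-cycle product must be 1, so the missing rate is 1 / 0.58528815696 ≈ 1.708560.

1.7086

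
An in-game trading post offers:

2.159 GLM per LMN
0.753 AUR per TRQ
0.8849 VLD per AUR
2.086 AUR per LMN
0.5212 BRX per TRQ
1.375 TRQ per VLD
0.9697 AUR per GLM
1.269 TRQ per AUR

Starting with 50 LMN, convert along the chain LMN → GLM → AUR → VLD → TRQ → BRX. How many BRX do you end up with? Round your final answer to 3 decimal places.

50 LMN × 2.159 = 107.95 GLM
107.95 GLM × 0.9697 = 104.679115 AUR
104.679115 AUR × 0.8849 = 92.6305488635 VLD
92.6305488635 VLD × 1.375 = 127.3670046873125 TRQ
127.3670046873125 TRQ × 0.5212 = 66.383682843027275 BRX

66.384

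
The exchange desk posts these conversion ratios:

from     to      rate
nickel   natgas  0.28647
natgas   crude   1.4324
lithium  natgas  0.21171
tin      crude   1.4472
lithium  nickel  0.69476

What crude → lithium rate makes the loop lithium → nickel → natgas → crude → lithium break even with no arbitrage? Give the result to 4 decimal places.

3.5077

Known legs of the cycle: 0.69476 × 0.28647 × 1.4324 = 0.28508755994928
For no arbitrage the full-cycle product must be 1, so the missing rate is 1 / 0.28508755994928 ≈ 3.507694.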